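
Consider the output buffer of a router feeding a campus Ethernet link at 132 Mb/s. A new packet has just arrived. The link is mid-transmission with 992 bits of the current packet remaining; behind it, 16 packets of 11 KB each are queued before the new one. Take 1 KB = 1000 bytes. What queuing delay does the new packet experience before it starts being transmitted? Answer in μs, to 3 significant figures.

10700 μs

Each queued packet: L/R = 88000/132000000 = 666.667 μs.
16 queued → 10666.7 μs.
Plus remaining 992 bits of current packet: 7.51515 μs.
Queuing delay = 10700 μs.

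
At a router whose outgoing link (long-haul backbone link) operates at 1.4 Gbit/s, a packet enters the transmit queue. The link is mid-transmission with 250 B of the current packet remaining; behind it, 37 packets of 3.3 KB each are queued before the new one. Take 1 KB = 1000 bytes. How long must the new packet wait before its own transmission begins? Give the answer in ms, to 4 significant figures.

0.6991 ms

Each queued packet: L/R = 26400/1400000000 = 0.0188571 ms.
37 queued → 0.697714 ms.
Plus remaining 2000 bits of current packet: 0.00142857 ms.
Queuing delay = 0.6991 ms.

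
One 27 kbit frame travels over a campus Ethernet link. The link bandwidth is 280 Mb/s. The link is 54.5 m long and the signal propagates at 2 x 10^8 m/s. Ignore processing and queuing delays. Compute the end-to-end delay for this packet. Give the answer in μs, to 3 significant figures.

L = 27000 bits.
Transmission delay = L/R = 27000 / 280000000 = 96.4286 μs.
Propagation delay = d/s = 54.5 m / 200000000 m/s = 0.2725 μs.
Total = 96.7 μs.

96.7 μs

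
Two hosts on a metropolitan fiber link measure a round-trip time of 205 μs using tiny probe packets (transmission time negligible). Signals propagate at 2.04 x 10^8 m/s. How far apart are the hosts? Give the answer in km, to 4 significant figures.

One-way propagation = RTT/2 = 102.5 μs.
d = s × t = 204000000 × 0.0001025 = 20.91 km.

20.91 km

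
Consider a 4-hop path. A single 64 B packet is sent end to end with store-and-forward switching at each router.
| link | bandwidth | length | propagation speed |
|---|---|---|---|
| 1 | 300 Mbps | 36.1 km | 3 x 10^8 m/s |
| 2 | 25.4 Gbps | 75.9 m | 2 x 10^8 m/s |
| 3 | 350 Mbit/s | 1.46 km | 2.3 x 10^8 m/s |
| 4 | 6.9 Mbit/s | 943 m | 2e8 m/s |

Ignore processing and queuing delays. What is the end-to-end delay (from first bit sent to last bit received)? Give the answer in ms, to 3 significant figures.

0.209 ms

L = 64 × 8 = 512 bits.
Transmission delays (L/R per hop): 0.00170667, 2.01575e-05, 0.00146286, 0.0742029 ms; sum = 0.0773926 ms.
Propagation delays (d/s per hop): 0.120333, 0.0003795, 0.00634783, 0.004715 ms; sum = 0.131776 ms.
End-to-end = 0.209 ms.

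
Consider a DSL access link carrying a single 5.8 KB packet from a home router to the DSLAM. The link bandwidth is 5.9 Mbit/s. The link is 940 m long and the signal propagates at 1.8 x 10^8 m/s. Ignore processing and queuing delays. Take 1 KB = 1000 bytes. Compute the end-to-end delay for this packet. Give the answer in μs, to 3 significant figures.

7870 μs

L = 46400 bits.
Transmission delay = L/R = 46400 / 5900000 = 7864.41 μs.
Propagation delay = d/s = 940 m / 180000000 m/s = 5.22222 μs.
Total = 7870 μs.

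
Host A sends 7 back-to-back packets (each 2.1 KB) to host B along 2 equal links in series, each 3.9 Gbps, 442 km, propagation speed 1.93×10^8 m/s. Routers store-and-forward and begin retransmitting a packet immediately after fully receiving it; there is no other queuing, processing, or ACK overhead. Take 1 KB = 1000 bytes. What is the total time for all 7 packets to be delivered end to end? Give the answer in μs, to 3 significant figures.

Per-hop transmission t_tx = L/R = 16800/3900000000 = 4.30769 μs.
Per-hop propagation t_prop = 442000/193000000 = 2290.16 μs.
Pipeline fill: first packet needs 2·t_tx to clear all hops; remaining 6 packets each add one t_tx.
Total = (2+7-1)·t_tx + 2·t_prop = 8·4.30769 + 2·2290.16 = 4610 μs.

4610 μs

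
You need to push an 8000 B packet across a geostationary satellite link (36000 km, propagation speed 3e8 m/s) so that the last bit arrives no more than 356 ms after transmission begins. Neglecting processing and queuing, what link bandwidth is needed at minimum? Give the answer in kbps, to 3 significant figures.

271 kbps

L = 64000 bits.
Propagation delay = 36000000 / 300000000 = 120 ms.
Transmission budget = 356 − 120 = 236 ms.
R ≥ L / t_tx = 64000 bits / 0.236 s = 271 kbps.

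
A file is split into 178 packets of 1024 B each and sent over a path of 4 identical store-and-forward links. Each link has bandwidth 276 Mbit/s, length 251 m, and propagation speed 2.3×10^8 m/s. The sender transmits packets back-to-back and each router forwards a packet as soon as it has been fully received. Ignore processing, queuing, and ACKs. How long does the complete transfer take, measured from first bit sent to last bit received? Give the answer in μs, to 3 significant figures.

Per-hop transmission t_tx = L/R = 8192/276000000 = 29.6812 μs.
Per-hop propagation t_prop = 251/2.3e+08 = 1.0913 μs.
Pipeline fill: first packet needs 4·t_tx to clear all hops; remaining 177 packets each add one t_tx.
Total = (4+178-1)·t_tx + 4·t_prop = 181·29.6812 + 4·1.0913 = 5380 μs.

5380 μs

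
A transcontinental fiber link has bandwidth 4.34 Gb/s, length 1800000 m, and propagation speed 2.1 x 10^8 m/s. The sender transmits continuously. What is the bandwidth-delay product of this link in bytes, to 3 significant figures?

4650000 bytes

Propagation delay = 1800000 / 210000000 = 0.00857143 s.
BDP = R × t_prop = 4340000000 × 0.00857143 = 37200000 bits.
In bytes: 37200000/8 = 4650000 bytes.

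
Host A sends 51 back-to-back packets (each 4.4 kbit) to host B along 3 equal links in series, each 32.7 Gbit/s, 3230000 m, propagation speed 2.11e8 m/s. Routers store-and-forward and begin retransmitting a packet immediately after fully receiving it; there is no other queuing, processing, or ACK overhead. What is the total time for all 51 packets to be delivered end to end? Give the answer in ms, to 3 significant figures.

Per-hop transmission t_tx = L/R = 4400/3.27e+10 = 0.000134557 ms.
Per-hop propagation t_prop = 3230000/211000000 = 15.3081 ms.
Pipeline fill: first packet needs 3·t_tx to clear all hops; remaining 50 packets each add one t_tx.
Total = (3+51-1)·t_tx + 3·t_prop = 53·0.000134557 + 3·15.3081 = 45.9 ms.

45.9 ms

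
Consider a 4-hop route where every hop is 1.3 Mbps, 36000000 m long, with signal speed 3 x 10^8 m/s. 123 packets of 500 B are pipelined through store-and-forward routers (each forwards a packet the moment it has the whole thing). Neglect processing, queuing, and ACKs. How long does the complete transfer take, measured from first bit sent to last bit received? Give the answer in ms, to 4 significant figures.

Per-hop transmission t_tx = L/R = 4000/1300000 = 3.07692 ms.
Per-hop propagation t_prop = 36000000/300000000 = 120 ms.
Pipeline fill: first packet needs 4·t_tx to clear all hops; remaining 122 packets each add one t_tx.
Total = (4+123-1)·t_tx + 4·t_prop = 126·3.07692 + 4·120 = 867.7 ms.

867.7 ms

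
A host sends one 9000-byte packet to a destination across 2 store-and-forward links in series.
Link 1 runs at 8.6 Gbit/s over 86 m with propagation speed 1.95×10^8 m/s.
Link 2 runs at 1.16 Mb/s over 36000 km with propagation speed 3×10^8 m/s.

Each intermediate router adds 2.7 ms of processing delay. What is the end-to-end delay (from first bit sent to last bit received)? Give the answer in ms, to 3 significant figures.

185 ms

L = 9000 × 8 = 72000 bits.
Transmission delays (L/R per hop): 0.00837209, 62.069 ms; sum = 62.0773 ms.
Propagation delays (d/s per hop): 0.000441026, 120 ms; sum = 120 ms.
Processing at 1 router(s): 1 × 2.7 ms = 2.7 ms.
End-to-end = 185 ms.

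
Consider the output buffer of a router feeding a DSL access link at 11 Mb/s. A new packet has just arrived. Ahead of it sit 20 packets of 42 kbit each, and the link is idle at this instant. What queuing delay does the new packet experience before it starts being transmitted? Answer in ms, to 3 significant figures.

Each queued packet: L/R = 42000/11000000 = 3.81818 ms.
20 queued → 76.3636 ms.
Queuing delay = 76.4 ms.

76.4 ms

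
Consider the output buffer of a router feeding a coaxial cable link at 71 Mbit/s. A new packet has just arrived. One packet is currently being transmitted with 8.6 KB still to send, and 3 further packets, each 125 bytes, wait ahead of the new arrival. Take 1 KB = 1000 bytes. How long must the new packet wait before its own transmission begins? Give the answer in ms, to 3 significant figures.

Each queued packet: L/R = 1000/71000000 = 0.0140845 ms.
3 queued → 0.0422535 ms.
Plus remaining 68800 bits of current packet: 0.969014 ms.
Queuing delay = 1.01 ms.

1.01 ms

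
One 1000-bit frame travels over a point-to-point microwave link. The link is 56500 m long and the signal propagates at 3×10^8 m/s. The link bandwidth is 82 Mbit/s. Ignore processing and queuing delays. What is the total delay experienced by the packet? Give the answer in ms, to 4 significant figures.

Transmission delay = L/R = 1000 / 82000000 = 0.0121951 ms.
Propagation delay = d/s = 56500 m / 300000000 m/s = 0.188333 ms.
Total = 0.2005 ms.

0.2005 ms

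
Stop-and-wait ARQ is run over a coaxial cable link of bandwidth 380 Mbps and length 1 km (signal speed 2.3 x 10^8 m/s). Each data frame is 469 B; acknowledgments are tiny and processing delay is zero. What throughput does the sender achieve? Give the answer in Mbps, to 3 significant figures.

t_tx = L/R = 3752/380000000 = 9.87368e-06 s.
t_prop = 1000/2.3e+08 = 4.34783e-06 s; RTT = 8.69565e-06 s.
Cycle = t_tx + RTT = 1.85693e-05 s.
Throughput = L / cycle = 3752 / 1.85693e-05 = 202 Mbps.

202 Mbps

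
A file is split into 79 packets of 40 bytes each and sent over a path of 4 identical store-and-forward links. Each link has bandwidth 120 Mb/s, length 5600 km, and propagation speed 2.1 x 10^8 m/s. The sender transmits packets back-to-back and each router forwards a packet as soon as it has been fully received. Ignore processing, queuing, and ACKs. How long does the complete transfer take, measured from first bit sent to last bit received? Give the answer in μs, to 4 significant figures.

106900 μs

Per-hop transmission t_tx = L/R = 320/120000000 = 2.66667 μs.
Per-hop propagation t_prop = 5600000/210000000 = 26666.7 μs.
Pipeline fill: first packet needs 4·t_tx to clear all hops; remaining 78 packets each add one t_tx.
Total = (4+79-1)·t_tx + 4·t_prop = 82·2.66667 + 4·26666.7 = 106900 μs.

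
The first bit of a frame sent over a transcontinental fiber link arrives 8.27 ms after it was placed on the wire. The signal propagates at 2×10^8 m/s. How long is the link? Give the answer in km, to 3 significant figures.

1650 km

d = s × t_prop = 200000000 × 0.00827 = 1650 km.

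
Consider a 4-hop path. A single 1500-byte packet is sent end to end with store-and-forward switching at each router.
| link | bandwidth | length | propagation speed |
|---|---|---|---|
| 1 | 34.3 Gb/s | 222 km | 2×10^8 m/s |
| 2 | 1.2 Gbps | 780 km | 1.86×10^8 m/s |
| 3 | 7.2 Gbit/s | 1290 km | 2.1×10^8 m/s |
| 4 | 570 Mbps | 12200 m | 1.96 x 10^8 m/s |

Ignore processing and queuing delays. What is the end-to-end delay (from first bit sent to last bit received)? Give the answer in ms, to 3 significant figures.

L = 1500 × 8 = 12000 bits.
Transmission delays (L/R per hop): 0.000349854, 0.01, 0.00166667, 0.0210526 ms; sum = 0.0330692 ms.
Propagation delays (d/s per hop): 1.11, 4.19355, 6.14286, 0.0622449 ms; sum = 11.5087 ms.
End-to-end = 11.5 ms.

11.5 ms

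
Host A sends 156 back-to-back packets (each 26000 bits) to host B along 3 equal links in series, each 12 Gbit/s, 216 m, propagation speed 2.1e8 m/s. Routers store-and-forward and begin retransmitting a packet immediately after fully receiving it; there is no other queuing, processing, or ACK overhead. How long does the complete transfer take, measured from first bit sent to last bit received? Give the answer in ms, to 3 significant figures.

Per-hop transmission t_tx = L/R = 26000/12000000000 = 0.00216667 ms.
Per-hop propagation t_prop = 216/210000000 = 0.00102857 ms.
Pipeline fill: first packet needs 3·t_tx to clear all hops; remaining 155 packets each add one t_tx.
Total = (3+156-1)·t_tx + 3·t_prop = 158·0.00216667 + 3·0.00102857 = 0.345 ms.

0.345 ms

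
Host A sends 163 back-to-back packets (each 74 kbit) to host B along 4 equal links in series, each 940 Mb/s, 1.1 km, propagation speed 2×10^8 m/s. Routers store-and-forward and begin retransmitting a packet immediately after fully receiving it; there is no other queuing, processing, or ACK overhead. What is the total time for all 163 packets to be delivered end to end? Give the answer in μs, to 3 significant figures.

13100 μs

Per-hop transmission t_tx = L/R = 74000/940000000 = 78.7234 μs.
Per-hop propagation t_prop = 1100/200000000 = 5.5 μs.
Pipeline fill: first packet needs 4·t_tx to clear all hops; remaining 162 packets each add one t_tx.
Total = (4+163-1)·t_tx + 4·t_prop = 166·78.7234 + 4·5.5 = 13100 μs.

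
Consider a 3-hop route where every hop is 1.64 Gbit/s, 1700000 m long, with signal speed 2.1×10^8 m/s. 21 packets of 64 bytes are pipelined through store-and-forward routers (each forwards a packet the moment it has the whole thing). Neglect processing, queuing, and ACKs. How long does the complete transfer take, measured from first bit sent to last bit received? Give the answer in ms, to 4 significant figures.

Per-hop transmission t_tx = L/R = 512/1640000000 = 0.000312195 ms.
Per-hop propagation t_prop = 1700000/210000000 = 8.09524 ms.
Pipeline fill: first packet needs 3·t_tx to clear all hops; remaining 20 packets each add one t_tx.
Total = (3+21-1)·t_tx + 3·t_prop = 23·0.000312195 + 3·8.09524 = 24.29 ms.

24.29 ms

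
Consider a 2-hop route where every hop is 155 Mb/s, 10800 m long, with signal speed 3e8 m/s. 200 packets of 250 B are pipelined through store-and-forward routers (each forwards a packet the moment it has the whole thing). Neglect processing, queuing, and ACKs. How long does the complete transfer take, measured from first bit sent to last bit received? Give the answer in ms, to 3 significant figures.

2.67 ms

Per-hop transmission t_tx = L/R = 2000/155000000 = 0.0129032 ms.
Per-hop propagation t_prop = 10800/300000000 = 0.036 ms.
Pipeline fill: first packet needs 2·t_tx to clear all hops; remaining 199 packets each add one t_tx.
Total = (2+200-1)·t_tx + 2·t_prop = 201·0.0129032 + 2·0.036 = 2.67 ms.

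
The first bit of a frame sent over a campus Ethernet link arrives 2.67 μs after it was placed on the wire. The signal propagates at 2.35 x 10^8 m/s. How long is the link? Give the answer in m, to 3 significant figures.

d = s × t_prop = 235000000 × 2.67e-06 = 627 m.

627 m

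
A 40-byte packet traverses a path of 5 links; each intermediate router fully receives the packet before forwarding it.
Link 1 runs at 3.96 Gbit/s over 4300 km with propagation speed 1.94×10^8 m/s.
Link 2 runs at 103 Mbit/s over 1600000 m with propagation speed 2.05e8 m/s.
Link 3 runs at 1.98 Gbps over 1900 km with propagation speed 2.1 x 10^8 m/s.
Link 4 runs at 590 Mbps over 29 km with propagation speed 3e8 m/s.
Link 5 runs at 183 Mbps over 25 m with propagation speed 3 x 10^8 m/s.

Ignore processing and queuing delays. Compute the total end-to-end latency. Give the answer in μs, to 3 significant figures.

L = 40 × 8 = 320 bits.
Transmission delays (L/R per hop): 0.0808081, 3.1068, 0.161616, 0.542373, 1.74863 μs; sum = 5.64023 μs.
Propagation delays (d/s per hop): 22164.9, 7804.88, 9047.62, 96.6667, 0.0833333 μs; sum = 39114.2 μs.
End-to-end = 39100 μs.

39100 μs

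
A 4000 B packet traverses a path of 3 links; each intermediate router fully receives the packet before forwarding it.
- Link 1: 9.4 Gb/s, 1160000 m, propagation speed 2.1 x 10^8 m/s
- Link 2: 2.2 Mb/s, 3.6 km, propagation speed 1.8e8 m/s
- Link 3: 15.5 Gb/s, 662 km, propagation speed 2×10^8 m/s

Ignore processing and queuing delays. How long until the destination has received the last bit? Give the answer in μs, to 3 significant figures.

L = 4000 × 8 = 32000 bits.
Transmission delays (L/R per hop): 3.40426, 14545.5, 2.06452 μs; sum = 14550.9 μs.
Propagation delays (d/s per hop): 5523.81, 20, 3310 μs; sum = 8853.81 μs.
End-to-end = 23400 μs.

23400 μs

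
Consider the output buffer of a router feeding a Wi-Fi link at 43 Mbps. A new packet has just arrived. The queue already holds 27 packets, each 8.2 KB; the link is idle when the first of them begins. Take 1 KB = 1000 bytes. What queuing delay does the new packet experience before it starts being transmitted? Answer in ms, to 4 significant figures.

Each queued packet: L/R = 65600/43000000 = 1.52558 ms.
27 queued → 41.1907 ms.
Queuing delay = 41.19 ms.

41.19 ms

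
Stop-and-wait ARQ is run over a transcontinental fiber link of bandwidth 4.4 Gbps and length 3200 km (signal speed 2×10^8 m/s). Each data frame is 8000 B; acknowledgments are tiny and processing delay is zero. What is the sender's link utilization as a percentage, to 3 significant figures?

t_tx = L/R = 64000/4400000000 = 1.45455e-05 s.
t_prop = 3200000/200000000 = 0.016 s; RTT = 0.032 s.
Cycle = t_tx + RTT = 0.0320145 s.
Utilization = t_tx / cycle = 1.45455e-05/0.0320145 = 0.0454 %.

0.0454 %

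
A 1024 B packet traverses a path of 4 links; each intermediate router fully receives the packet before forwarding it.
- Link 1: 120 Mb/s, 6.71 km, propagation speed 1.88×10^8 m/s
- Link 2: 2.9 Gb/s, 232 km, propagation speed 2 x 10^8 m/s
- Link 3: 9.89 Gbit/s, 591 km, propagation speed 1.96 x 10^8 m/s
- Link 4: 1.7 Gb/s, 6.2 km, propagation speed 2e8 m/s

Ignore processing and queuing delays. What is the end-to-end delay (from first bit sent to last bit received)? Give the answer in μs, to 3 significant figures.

4320 μs

L = 1024 × 8 = 8192 bits.
Transmission delays (L/R per hop): 68.2667, 2.82483, 0.828311, 4.81882 μs; sum = 76.7386 μs.
Propagation delays (d/s per hop): 35.6915, 1160, 3015.31, 31 μs; sum = 4242 μs.
End-to-end = 4320 μs.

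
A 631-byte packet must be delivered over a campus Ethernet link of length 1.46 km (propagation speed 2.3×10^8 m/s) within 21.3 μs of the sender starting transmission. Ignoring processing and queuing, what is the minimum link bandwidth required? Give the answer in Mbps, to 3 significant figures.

L = 5048 bits.
Propagation delay = 1460 / 2.3e+08 = 6.34783 μs.
Transmission budget = 21.3 − 6.34783 = 14.9522 μs.
R ≥ L / t_tx = 5048 bits / 1.49522e-05 s = 338 Mbps.

338 Mbps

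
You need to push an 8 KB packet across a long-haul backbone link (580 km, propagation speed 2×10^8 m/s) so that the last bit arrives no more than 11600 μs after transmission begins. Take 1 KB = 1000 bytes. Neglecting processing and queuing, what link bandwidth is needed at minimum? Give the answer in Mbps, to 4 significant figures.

7.356 Mbps

L = 64000 bits.
Propagation delay = 580000 / 200000000 = 2900 μs.
Transmission budget = 11600 − 2900 = 8700 μs.
R ≥ L / t_tx = 64000 bits / 0.0087 s = 7.356 Mbps.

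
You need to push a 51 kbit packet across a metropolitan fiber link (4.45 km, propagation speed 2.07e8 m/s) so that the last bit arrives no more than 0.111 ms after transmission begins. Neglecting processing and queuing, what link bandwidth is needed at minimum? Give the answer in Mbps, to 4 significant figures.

Propagation delay = 4450 / 2.07e+08 = 0.0214976 ms.
Transmission budget = 0.111 − 0.0214976 = 0.0895024 ms.
R ≥ L / t_tx = 51000 bits / 8.95024e-05 s = 569.8 Mbps.

569.8 Mbps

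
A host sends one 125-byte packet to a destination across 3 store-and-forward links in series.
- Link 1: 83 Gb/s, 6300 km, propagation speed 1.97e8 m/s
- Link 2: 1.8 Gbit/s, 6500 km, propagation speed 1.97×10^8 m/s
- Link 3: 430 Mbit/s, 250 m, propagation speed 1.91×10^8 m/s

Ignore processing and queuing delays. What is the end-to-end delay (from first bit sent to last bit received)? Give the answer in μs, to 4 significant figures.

L = 125 × 8 = 1000 bits.
Transmission delays (L/R per hop): 0.0120482, 0.555556, 2.32558 μs; sum = 2.89319 μs.
Propagation delays (d/s per hop): 31979.7, 32994.9, 1.3089 μs; sum = 64975.9 μs.
End-to-end = 64980 μs.

64980 μs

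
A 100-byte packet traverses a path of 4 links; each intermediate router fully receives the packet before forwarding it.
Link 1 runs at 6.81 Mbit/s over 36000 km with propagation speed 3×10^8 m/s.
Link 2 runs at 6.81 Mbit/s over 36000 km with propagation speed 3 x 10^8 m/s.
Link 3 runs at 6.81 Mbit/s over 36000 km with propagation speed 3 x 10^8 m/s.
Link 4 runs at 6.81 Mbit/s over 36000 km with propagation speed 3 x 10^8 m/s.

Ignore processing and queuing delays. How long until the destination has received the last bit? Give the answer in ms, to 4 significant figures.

L = 100 × 8 = 800 bits.
Transmission delay per hop = L/R = 800/6810000 = 0.117474 ms; 4 hops → 0.469897 ms.
Propagation delays (d/s per hop): 120, 120, 120, 120 ms; sum = 480 ms.
End-to-end = 480.5 ms.

480.5 ms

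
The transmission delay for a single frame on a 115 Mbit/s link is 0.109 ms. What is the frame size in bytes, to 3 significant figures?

1570 bytes

L = R × t_tx = 115000000 b/s × 0.000109 s = 12535 bits.
In bytes: 12535 / 8 = 1570 bytes.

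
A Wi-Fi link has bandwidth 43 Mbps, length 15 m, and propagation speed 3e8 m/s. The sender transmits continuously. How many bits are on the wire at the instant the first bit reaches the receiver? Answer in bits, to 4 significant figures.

Propagation delay = 15 / 300000000 = 5e-08 s.
BDP = R × t_prop = 43000000 × 5e-08 = 2.15 bits.

2.150 bits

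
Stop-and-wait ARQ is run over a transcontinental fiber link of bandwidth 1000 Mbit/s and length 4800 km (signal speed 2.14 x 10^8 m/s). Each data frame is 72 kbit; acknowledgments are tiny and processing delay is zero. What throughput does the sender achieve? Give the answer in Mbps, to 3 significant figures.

t_tx = L/R = 72000/1000000000 = 7.2e-05 s.
t_prop = 4800000/214000000 = 0.0224299 s; RTT = 0.0448598 s.
Cycle = t_tx + RTT = 0.0449318 s.
Throughput = L / cycle = 72000 / 0.0449318 = 1.60 Mbps.

1.60 Mbps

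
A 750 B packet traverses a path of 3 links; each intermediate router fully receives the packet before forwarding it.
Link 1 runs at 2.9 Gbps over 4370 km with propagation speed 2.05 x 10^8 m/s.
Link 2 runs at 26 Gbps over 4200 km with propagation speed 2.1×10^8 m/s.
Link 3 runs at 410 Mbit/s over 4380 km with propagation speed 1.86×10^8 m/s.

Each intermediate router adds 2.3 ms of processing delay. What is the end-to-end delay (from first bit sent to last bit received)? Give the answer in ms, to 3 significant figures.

69.5 ms

L = 750 × 8 = 6000 bits.
Transmission delays (L/R per hop): 0.00206897, 0.000230769, 0.0146341 ms; sum = 0.0169339 ms.
Propagation delays (d/s per hop): 21.3171, 20, 23.5484 ms; sum = 64.8655 ms.
Processing at 2 router(s): 2 × 2.3 ms = 4.6 ms.
End-to-end = 69.5 ms.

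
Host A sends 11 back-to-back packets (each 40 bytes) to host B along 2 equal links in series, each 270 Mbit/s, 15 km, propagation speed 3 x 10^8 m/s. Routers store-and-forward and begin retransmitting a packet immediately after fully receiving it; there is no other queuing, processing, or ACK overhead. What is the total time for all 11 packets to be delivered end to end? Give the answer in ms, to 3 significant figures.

Per-hop transmission t_tx = L/R = 320/270000000 = 0.00118519 ms.
Per-hop propagation t_prop = 15000/300000000 = 0.05 ms.
Pipeline fill: first packet needs 2·t_tx to clear all hops; remaining 10 packets each add one t_tx.
Total = (2+11-1)·t_tx + 2·t_prop = 12·0.00118519 + 2·0.05 = 0.114 ms.

0.114 ms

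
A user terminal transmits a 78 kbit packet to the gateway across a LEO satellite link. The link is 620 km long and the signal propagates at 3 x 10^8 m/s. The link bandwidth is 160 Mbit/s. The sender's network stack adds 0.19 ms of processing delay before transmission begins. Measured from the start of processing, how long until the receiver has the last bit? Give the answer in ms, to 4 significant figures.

2.744 ms

L = 78000 bits.
Transmission delay = L/R = 78000 / 160000000 = 0.4875 ms.
Propagation delay = d/s = 620000 m / 300000000 m/s = 2.06667 ms.
Plus processing delay 0.19 ms = 0.19 ms.
Total = 2.744 ms.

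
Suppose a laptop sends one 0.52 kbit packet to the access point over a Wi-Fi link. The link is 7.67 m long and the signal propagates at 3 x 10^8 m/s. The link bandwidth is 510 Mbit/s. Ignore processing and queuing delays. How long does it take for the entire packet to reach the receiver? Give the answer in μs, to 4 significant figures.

1.045 μs

L = 520 bits.
Transmission delay = L/R = 520 / 510000000 = 1.01961 μs.
Propagation delay = d/s = 7.67 m / 300000000 m/s = 0.0255667 μs.
Total = 1.045 μs.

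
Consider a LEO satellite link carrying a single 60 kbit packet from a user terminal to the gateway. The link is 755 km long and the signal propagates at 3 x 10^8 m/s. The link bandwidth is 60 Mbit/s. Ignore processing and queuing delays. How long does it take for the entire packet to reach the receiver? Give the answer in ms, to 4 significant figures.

L = 60000 bits.
Transmission delay = L/R = 60000 / 60000000 = 1 ms.
Propagation delay = d/s = 755000 m / 300000000 m/s = 2.51667 ms.
Total = 3.517 ms.

3.517 ms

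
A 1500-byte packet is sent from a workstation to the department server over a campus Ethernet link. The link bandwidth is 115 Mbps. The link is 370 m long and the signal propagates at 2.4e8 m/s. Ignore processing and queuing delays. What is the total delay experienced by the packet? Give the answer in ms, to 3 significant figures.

L = 1500 × 8 = 12000 bits.
Transmission delay = L/R = 12000 / 115000000 = 0.104348 ms.
Propagation delay = d/s = 370 m / 240000000 m/s = 0.00154167 ms.
Total = 0.106 ms.

0.106 ms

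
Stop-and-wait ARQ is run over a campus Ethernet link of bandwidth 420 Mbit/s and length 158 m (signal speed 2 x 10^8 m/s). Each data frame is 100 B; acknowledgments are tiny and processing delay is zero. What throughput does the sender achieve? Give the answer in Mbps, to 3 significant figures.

t_tx = L/R = 800/420000000 = 1.90476e-06 s.
t_prop = 158/200000000 = 7.9e-07 s; RTT = 1.58e-06 s.
Cycle = t_tx + RTT = 3.48476e-06 s.
Throughput = L / cycle = 800 / 3.48476e-06 = 230 Mbps.

230 Mbps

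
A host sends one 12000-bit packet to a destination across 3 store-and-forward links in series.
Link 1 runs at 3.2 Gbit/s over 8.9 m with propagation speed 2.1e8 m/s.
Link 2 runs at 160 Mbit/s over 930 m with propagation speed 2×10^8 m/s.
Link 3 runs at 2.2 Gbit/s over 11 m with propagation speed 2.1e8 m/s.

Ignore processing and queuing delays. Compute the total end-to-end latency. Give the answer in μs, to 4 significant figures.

Transmission delays (L/R per hop): 3.75, 75, 5.45455 μs; sum = 84.2045 μs.
Propagation delays (d/s per hop): 0.042381, 4.65, 0.052381 μs; sum = 4.74476 μs.
End-to-end = 88.95 μs.

88.95 μs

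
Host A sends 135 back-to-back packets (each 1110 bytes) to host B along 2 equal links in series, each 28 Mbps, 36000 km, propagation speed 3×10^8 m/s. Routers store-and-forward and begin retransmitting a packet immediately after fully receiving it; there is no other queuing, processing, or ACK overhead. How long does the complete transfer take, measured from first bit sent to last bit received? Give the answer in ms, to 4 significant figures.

283.1 ms

Per-hop transmission t_tx = L/R = 8880/28000000 = 0.317143 ms.
Per-hop propagation t_prop = 36000000/300000000 = 120 ms.
Pipeline fill: first packet needs 2·t_tx to clear all hops; remaining 134 packets each add one t_tx.
Total = (2+135-1)·t_tx + 2·t_prop = 136·0.317143 + 2·120 = 283.1 ms.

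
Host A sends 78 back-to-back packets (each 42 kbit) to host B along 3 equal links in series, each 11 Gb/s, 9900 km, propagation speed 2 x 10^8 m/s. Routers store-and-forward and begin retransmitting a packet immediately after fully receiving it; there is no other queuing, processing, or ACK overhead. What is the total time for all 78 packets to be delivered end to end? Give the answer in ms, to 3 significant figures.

149 ms

Per-hop transmission t_tx = L/R = 42000/11000000000 = 0.00381818 ms.
Per-hop propagation t_prop = 9900000/200000000 = 49.5 ms.
Pipeline fill: first packet needs 3·t_tx to clear all hops; remaining 77 packets each add one t_tx.
Total = (3+78-1)·t_tx + 3·t_prop = 80·0.00381818 + 3·49.5 = 149 ms.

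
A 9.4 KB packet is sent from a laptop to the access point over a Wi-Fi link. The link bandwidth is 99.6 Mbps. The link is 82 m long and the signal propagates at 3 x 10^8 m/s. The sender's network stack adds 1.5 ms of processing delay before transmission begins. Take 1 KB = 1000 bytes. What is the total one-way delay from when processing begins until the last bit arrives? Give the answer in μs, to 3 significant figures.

L = 75200 bits.
Transmission delay = L/R = 75200 / 99600000 = 755.02 μs.
Propagation delay = d/s = 82 m / 300000000 m/s = 0.273333 μs.
Plus processing delay 1.5 ms = 1500 μs.
Total = 2260 μs.

2260 μs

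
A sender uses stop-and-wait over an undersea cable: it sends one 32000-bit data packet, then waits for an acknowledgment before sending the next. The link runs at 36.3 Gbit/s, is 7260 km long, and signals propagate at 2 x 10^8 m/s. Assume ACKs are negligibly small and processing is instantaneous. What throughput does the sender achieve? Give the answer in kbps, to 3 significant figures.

441 kbps

t_tx = L/R = 32000/36300000000 = 8.81543e-07 s.
t_prop = 7260000/200000000 = 0.0363 s; RTT = 0.0726 s.
Cycle = t_tx + RTT = 0.0726009 s.
Throughput = L / cycle = 32000 / 0.0726009 = 441 kbps.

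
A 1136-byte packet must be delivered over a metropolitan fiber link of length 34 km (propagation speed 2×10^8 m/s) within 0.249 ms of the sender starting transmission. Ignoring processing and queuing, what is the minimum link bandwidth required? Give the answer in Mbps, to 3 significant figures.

115 Mbps

L = 9088 bits.
Propagation delay = 34000 / 200000000 = 0.17 ms.
Transmission budget = 0.249 − 0.17 = 0.079 ms.
R ≥ L / t_tx = 9088 bits / 7.9e-05 s = 115 Mbps.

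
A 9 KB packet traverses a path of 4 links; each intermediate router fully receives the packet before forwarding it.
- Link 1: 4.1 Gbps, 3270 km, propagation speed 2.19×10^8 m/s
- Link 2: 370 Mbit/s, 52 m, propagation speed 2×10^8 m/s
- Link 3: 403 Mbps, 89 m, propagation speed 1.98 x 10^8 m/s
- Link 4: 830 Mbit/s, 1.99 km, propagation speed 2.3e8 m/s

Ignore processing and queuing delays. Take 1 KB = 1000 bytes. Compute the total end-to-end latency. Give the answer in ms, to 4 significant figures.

15.42 ms

L = 72000 bits.
Transmission delays (L/R per hop): 0.017561, 0.194595, 0.17866, 0.086747 ms; sum = 0.477563 ms.
Propagation delays (d/s per hop): 14.9315, 0.00026, 0.000449495, 0.00865217 ms; sum = 14.9409 ms.
End-to-end = 15.42 ms.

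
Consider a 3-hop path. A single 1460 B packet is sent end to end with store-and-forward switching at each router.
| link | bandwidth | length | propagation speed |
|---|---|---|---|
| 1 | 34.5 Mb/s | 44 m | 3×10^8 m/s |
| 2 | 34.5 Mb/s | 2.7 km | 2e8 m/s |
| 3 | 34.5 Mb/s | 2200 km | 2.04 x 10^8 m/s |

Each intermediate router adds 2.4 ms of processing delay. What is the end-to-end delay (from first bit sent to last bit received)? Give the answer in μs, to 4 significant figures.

L = 1460 × 8 = 11680 bits.
Transmission delay per hop = L/R = 11680/34500000 = 338.551 μs; 3 hops → 1015.65 μs.
Propagation delays (d/s per hop): 0.146667, 13.5, 10784.3 μs; sum = 10798 μs.
Processing at 2 router(s): 2 × 2.4 ms = 4800 μs.
End-to-end = 16610 μs.

16610 μs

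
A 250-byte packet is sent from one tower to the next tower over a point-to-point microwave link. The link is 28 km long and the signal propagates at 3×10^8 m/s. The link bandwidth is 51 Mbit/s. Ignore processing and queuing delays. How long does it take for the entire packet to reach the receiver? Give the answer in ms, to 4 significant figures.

L = 250 × 8 = 2000 bits.
Transmission delay = L/R = 2000 / 51000000 = 0.0392157 ms.
Propagation delay = d/s = 28000 m / 300000000 m/s = 0.0933333 ms.
Total = 0.1325 ms.

0.1325 ms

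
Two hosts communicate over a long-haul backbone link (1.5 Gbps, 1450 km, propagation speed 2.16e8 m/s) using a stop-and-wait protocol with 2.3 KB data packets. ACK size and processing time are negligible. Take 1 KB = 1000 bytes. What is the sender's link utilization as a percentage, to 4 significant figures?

0.09128 %

t_tx = L/R = 18400/1500000000 = 1.22667e-05 s.
t_prop = 1450000/216000000 = 0.00671296 s; RTT = 0.0134259 s.
Cycle = t_tx + RTT = 0.0134382 s.
Utilization = t_tx / cycle = 1.22667e-05/0.0134382 = 0.09128 %.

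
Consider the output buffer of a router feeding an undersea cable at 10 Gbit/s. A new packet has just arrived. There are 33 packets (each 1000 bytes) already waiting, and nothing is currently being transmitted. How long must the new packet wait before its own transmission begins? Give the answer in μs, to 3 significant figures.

Each queued packet: L/R = 8000/10000000000 = 0.8 μs.
33 queued → 26.4 μs.
Queuing delay = 26.4 μs.

26.4 μs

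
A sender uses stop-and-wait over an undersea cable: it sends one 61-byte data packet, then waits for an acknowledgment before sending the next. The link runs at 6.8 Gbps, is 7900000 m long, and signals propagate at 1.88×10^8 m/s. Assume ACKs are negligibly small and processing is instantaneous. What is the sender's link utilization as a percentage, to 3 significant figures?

t_tx = L/R = 488/6800000000 = 7.17647e-08 s.
t_prop = 7900000/188000000 = 0.0420213 s; RTT = 0.0840426 s.
Cycle = t_tx + RTT = 0.0840426 s.
Utilization = t_tx / cycle = 7.17647e-08/0.0840426 = 0.0000854 %.

0.0000854 %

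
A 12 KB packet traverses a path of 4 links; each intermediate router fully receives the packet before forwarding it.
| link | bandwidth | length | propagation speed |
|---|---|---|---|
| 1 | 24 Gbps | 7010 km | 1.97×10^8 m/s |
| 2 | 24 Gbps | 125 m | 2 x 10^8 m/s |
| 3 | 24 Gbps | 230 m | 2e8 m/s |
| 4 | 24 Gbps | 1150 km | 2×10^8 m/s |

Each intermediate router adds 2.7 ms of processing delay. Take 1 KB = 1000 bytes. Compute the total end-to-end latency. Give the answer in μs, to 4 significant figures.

L = 96000 bits.
Transmission delay per hop = L/R = 96000/24000000000 = 4 μs; 4 hops → 16 μs.
Propagation delays (d/s per hop): 35583.8, 0.625, 1.15, 5750 μs; sum = 41335.5 μs.
Processing at 3 router(s): 3 × 2.7 ms = 8100 μs.
End-to-end = 49450 μs.

49450 μs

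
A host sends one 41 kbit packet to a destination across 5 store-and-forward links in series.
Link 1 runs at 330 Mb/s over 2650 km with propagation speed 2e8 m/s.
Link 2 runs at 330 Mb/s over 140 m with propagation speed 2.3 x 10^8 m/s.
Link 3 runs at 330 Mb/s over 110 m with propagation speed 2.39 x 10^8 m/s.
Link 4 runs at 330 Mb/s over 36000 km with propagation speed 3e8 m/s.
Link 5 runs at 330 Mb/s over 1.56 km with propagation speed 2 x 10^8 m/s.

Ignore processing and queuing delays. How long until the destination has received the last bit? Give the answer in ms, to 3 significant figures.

L = 41000 bits.
Transmission delay per hop = L/R = 41000/330000000 = 0.124242 ms; 5 hops → 0.621212 ms.
Propagation delays (d/s per hop): 13.25, 0.000608696, 0.000460251, 120, 0.0078 ms; sum = 133.259 ms.
End-to-end = 134 ms.

134 ms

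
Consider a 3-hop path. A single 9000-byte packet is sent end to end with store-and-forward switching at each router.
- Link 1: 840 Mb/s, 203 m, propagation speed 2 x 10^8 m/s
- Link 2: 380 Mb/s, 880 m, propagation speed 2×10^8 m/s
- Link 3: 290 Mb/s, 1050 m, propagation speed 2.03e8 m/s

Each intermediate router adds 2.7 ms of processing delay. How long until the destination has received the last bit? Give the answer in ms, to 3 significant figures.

L = 9000 × 8 = 72000 bits.
Transmission delays (L/R per hop): 0.0857143, 0.189474, 0.248276 ms; sum = 0.523464 ms.
Propagation delays (d/s per hop): 0.001015, 0.0044, 0.00517241 ms; sum = 0.0105874 ms.
Processing at 2 router(s): 2 × 2.7 ms = 5.4 ms.
End-to-end = 5.93 ms.

5.93 ms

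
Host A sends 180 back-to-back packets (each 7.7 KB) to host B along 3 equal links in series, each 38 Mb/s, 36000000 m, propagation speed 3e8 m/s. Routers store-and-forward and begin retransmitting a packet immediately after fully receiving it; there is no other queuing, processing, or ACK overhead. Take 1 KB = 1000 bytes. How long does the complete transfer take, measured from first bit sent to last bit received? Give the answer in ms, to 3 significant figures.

655 ms

Per-hop transmission t_tx = L/R = 61600/38000000 = 1.62105 ms.
Per-hop propagation t_prop = 36000000/300000000 = 120 ms.
Pipeline fill: first packet needs 3·t_tx to clear all hops; remaining 179 packets each add one t_tx.
Total = (3+180-1)·t_tx + 3·t_prop = 182·1.62105 + 3·120 = 655 ms.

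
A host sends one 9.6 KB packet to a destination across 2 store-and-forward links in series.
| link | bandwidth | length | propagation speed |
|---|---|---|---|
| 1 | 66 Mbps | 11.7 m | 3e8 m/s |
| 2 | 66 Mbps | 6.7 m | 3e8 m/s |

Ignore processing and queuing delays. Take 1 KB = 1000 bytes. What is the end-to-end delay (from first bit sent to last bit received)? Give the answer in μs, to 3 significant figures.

2330 μs

L = 76800 bits.
Transmission delay per hop = L/R = 76800/66000000 = 1163.64 μs; 2 hops → 2327.27 μs.
Propagation delays (d/s per hop): 0.039, 0.0223333 μs; sum = 0.0613333 μs.
End-to-end = 2330 μs.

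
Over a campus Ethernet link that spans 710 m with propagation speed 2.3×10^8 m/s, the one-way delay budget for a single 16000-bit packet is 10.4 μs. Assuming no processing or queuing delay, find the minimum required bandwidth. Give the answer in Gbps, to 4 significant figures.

Propagation delay = 710 / 2.3e+08 = 3.08696 μs.
Transmission budget = 10.4 − 3.08696 = 7.31304 μs.
R ≥ L / t_tx = 16000 bits / 7.31304e-06 s = 2.188 Gbps.

2.188 Gbps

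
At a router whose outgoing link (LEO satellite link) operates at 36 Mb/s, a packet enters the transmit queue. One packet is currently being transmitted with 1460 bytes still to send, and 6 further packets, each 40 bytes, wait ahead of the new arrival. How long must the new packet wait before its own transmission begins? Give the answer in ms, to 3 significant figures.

Each queued packet: L/R = 320/36000000 = 0.00888889 ms.
6 queued → 0.0533333 ms.
Plus remaining 11680 bits of current packet: 0.324444 ms.
Queuing delay = 0.378 ms.

0.378 ms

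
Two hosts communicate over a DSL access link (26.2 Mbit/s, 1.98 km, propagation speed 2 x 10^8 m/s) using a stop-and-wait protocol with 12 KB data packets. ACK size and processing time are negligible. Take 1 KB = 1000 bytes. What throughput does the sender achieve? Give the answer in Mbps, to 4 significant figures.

26.06 Mbps

t_tx = L/R = 96000/26200000 = 0.00366412 s.
t_prop = 1980/200000000 = 9.9e-06 s; RTT = 1.98e-05 s.
Cycle = t_tx + RTT = 0.00368392 s.
Throughput = L / cycle = 96000 / 0.00368392 = 26.06 Mbps.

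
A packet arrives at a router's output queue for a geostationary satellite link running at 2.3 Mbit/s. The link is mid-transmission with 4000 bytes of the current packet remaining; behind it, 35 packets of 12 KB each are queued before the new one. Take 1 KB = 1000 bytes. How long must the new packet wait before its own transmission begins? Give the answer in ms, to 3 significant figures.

Each queued packet: L/R = 96000/2300000 = 41.7391 ms.
35 queued → 1460.87 ms.
Plus remaining 32000 bits of current packet: 13.913 ms.
Queuing delay = 1470 ms.

1470 ms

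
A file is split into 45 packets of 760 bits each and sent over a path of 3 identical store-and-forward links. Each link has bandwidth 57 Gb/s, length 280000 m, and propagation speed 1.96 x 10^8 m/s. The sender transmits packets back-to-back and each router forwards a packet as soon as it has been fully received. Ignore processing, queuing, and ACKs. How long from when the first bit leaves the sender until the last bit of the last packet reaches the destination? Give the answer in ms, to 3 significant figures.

Per-hop transmission t_tx = L/R = 760/57000000000 = 1.33333e-05 ms.
Per-hop propagation t_prop = 280000/196000000 = 1.42857 ms.
Pipeline fill: first packet needs 3·t_tx to clear all hops; remaining 44 packets each add one t_tx.
Total = (3+45-1)·t_tx + 3·t_prop = 47·1.33333e-05 + 3·1.42857 = 4.29 ms.

4.29 ms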